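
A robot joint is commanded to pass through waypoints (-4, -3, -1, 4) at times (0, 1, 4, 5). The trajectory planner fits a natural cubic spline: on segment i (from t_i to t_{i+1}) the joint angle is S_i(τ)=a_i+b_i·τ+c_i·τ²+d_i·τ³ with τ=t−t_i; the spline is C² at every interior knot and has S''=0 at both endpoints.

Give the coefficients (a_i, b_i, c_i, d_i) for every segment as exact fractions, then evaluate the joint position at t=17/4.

Δ: Δ0=1, Δ1=2/3, Δ2=5
row 1: diag=8, rhs=-2; c'=3/8, d'=-1/4
row 2: denom=8−3·3/8=55/8; d'=(26−3·-1/4)/(55/8)=214/55
back: M2=214/55
back: M1=-1/4−3/8·214/55=-94/55
M: M0=0, M1=-94/55, M2=214/55, M3=0
seg 0: a=-4, c=M0/2=0, d=(M1−M0)/(6·1)=-47/165, b=Δ0−h0·(2M0+M1)/6=212/165
seg 1: a=-3, c=M1/2=-47/55, d=(M2−M1)/(6·3)=14/45, b=Δ1−h1·(2M1+M2)/6=71/165
seg 2: a=-1, c=M2/2=107/55, d=(M3−M2)/(6·1)=-107/165, b=Δ2−h2·(2M2+M3)/6=611/165
t_q=17/4 → seg 2, τ=1/4; S=-1+611/165·τ+107/55·τ²+-107/165·τ³=131/3520

  seg 0: a=-4 b=212/165 c=0 d=-47/165
  seg 1: a=-3 b=71/165 c=-47/55 d=14/45
  seg 2: a=-1 b=611/165 c=107/55 d=-107/165
S(17/4) = 131/3520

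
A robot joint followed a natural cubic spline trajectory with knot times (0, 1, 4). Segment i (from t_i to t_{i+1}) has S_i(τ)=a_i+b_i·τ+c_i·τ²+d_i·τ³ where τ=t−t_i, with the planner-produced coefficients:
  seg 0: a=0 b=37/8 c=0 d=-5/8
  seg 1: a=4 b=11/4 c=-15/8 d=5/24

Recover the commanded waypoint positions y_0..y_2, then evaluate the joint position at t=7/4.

y_0 = S_0(0) = a_0 = 0
y_1 = S_1(0) = a_1 = 4
y_2 = S_1(3) = 1
t_q=7/4 is in segment 1 (τ=3/4); S_1(τ)=2609/512

y_0=0 y_1=4 y_2=1
S(7/4) = 2609/512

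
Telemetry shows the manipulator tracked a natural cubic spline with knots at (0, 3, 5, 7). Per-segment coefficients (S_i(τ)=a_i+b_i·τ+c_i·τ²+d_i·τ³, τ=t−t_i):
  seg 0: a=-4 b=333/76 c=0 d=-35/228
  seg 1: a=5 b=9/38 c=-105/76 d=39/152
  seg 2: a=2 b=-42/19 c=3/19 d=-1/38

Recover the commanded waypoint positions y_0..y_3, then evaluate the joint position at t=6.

y_0=-4 y_1=5 y_2=2 y_3=-2
S(6) = -3/38

y_0 = S_0(0) = a_0 = -4
y_1 = S_1(0) = a_1 = 5
y_2 = S_2(0) = a_2 = 2
y_3 = S_2(2) = -2
t_q=6 is in segment 2 (τ=1); S_2(τ)=-3/38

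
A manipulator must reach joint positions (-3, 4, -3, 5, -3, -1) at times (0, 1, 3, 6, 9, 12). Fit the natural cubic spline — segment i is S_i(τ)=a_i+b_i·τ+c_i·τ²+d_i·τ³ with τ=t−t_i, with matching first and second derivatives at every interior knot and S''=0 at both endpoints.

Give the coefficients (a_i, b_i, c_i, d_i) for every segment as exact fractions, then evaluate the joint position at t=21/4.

  seg 0: a=-3 b=10589/1152 c=0 d=-2525/1152
  seg 1: a=4 b=1507/576 c=-2525/384 d=1013/576
  seg 2: a=-3 b=-1487/576 c=509/128 d=-7697/10368
  seg 3: a=5 b=1421/1152 c=-779/288 d=4855/10368
  seg 4: a=-3 b=-1355/576 c=1739/1152 d=-1739/10368
S(21/4) = 23483/8192

Δ: Δ0=7, Δ1=-7/2, Δ2=8/3, Δ3=-8/3, Δ4=2/3
row 1: diag=6, rhs=-63; c'=1/3, d'=-21/2
row 2: denom=10−2·1/3=28/3; d'=(37−2·-21/2)/(28/3)=87/14
row 3: denom=12−3·9/28=309/28; d'=(-32−3·87/14)/(309/28)=-1418/309
row 4: denom=12−3·28/103=1152/103; d'=(20−3·-1418/309)/(1152/103)=1739/576
back: M4=1739/576
back: M3=-1418/309−28/103·1739/576=-779/144
back: M2=87/14−9/28·-779/144=509/64
back: M1=-21/2−1/3·509/64=-2525/192
M: M0=0, M1=-2525/192, M2=509/64, M3=-779/144, M4=1739/576, M5=0
seg 0: a=-3, c=M0/2=0, d=(M1−M0)/(6·1)=-2525/1152, b=Δ0−h0·(2M0+M1)/6=10589/1152
seg 1: a=4, c=M1/2=-2525/384, d=(M2−M1)/(6·2)=1013/576, b=Δ1−h1·(2M1+M2)/6=1507/576
seg 2: a=-3, c=M2/2=509/128, d=(M3−M2)/(6·3)=-7697/10368, b=Δ2−h2·(2M2+M3)/6=-1487/576
seg 3: a=5, c=M3/2=-779/288, d=(M4−M3)/(6·3)=4855/10368, b=Δ3−h3·(2M3+M4)/6=1421/1152
seg 4: a=-3, c=M4/2=1739/1152, d=(M5−M4)/(6·3)=-1739/10368, b=Δ4−h4·(2M4+M5)/6=-1355/576
t_q=21/4 → seg 2, τ=9/4; S=-3+-1487/576·τ+509/128·τ²+-7697/10368·τ³=23483/8192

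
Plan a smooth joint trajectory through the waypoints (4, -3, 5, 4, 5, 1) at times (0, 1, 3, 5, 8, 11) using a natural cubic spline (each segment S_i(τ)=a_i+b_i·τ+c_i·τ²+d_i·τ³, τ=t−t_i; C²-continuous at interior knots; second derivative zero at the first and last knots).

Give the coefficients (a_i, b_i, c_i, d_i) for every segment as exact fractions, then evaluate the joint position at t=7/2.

  seg 0: a=4 b=-14157/1532 c=0 d=3433/1532
  seg 1: a=-3 b=-1929/766 c=10299/1532 d=-2653/1532
  seg 2: a=5 b=2751/766 c=-5619/1532 d=2485/3064
  seg 3: a=4 b=-516/383 c=459/383 d=-2200/10341
  seg 4: a=5 b=38/383 c=-823/1149 d=823/10341
S(7/2) = 146585/24512

Δ: Δ0=-7, Δ1=4, Δ2=-1/2, Δ3=1/3, Δ4=-4/3
row 1: diag=6, rhs=66; c'=1/3, d'=11
row 2: denom=8−2·1/3=22/3; d'=(-27−2·11)/(22/3)=-147/22
row 3: denom=10−2·3/11=104/11; d'=(5−2·-147/22)/(104/11)=101/52
row 4: denom=12−3·33/104=1149/104; d'=(-10−3·101/52)/(1149/104)=-1646/1149
back: M4=-1646/1149
back: M3=101/52−33/104·-1646/1149=918/383
back: M2=-147/22−3/11·918/383=-5619/766
back: M1=11−1/3·-5619/766=10299/766
M: M0=0, M1=10299/766, M2=-5619/766, M3=918/383, M4=-1646/1149, M5=0
seg 0: a=4, c=M0/2=0, d=(M1−M0)/(6·1)=3433/1532, b=Δ0−h0·(2M0+M1)/6=-14157/1532
seg 1: a=-3, c=M1/2=10299/1532, d=(M2−M1)/(6·2)=-2653/1532, b=Δ1−h1·(2M1+M2)/6=-1929/766
seg 2: a=5, c=M2/2=-5619/1532, d=(M3−M2)/(6·2)=2485/3064, b=Δ2−h2·(2M2+M3)/6=2751/766
seg 3: a=4, c=M3/2=459/383, d=(M4−M3)/(6·3)=-2200/10341, b=Δ3−h3·(2M3+M4)/6=-516/383
seg 4: a=5, c=M4/2=-823/1149, d=(M5−M4)/(6·3)=823/10341, b=Δ4−h4·(2M4+M5)/6=38/383
t_q=7/2 → seg 2, τ=1/2; S=5+2751/766·τ+-5619/1532·τ²+2485/3064·τ³=146585/24512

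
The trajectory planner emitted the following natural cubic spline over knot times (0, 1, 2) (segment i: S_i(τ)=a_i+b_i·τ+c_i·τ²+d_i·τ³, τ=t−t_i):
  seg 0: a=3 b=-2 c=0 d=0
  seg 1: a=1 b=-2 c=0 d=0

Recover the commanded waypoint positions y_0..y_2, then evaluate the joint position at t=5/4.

y_0 = S_0(0) = a_0 = 3
y_1 = S_1(0) = a_1 = 1
y_2 = S_1(1) = -1
t_q=5/4 is in segment 1 (τ=1/4); S_1(τ)=1/2

y_0=3 y_1=1 y_2=-1
S(5/4) = 1/2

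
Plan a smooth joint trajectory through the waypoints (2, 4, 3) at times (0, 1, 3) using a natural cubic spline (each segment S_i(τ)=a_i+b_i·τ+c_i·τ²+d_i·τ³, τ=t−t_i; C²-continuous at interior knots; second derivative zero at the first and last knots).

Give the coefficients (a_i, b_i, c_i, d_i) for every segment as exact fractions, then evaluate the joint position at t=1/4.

  seg 0: a=2 b=29/12 c=0 d=-5/12
  seg 1: a=4 b=7/6 c=-5/4 d=5/24
S(1/4) = 665/256

Δ: Δ0=2, Δ1=-1/2
row 1: diag=6, rhs=-15; c'=1/3, d'=-5/2
back: M1=-5/2
M: M0=0, M1=-5/2, M2=0
seg 0: a=2, c=M0/2=0, d=(M1−M0)/(6·1)=-5/12, b=Δ0−h0·(2M0+M1)/6=29/12
seg 1: a=4, c=M1/2=-5/4, d=(M2−M1)/(6·2)=5/24, b=Δ1−h1·(2M1+M2)/6=7/6
t_q=1/4 → seg 0, τ=1/4; S=2+29/12·τ+0·τ²+-5/12·τ³=665/256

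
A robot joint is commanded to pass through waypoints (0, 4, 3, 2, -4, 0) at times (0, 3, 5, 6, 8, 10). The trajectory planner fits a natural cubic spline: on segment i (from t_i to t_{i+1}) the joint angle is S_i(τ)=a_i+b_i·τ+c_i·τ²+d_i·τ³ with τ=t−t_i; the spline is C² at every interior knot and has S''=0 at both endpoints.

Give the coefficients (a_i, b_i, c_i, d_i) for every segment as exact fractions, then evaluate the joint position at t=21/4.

Δ: Δ0=4/3, Δ1=-1/2, Δ2=-1, Δ3=-3, Δ4=2
row 1: diag=10, rhs=-11; c'=1/5, d'=-11/10
row 2: denom=6−2·1/5=28/5; d'=(-3−2·-11/10)/(28/5)=-1/7
row 3: denom=6−1·5/28=163/28; d'=(-12−1·-1/7)/(163/28)=-332/163
row 4: denom=8−2·56/163=1192/163; d'=(30−2·-332/163)/(1192/163)=2777/596
back: M4=2777/596
back: M3=-332/163−56/163·2777/596=-542/149
back: M2=-1/7−5/28·-542/149=151/298
back: M1=-11/10−1/5·151/298=-179/149
M: M0=0, M1=-179/149, M2=151/298, M3=-542/149, M4=2777/596, M5=0
seg 0: a=0, c=M0/2=0, d=(M1−M0)/(6·3)=-179/2682, b=Δ0−h0·(2M0+M1)/6=1729/894
seg 1: a=4, c=M1/2=-179/298, d=(M2−M1)/(6·2)=509/3576, b=Δ1−h1·(2M1+M2)/6=59/447
seg 2: a=3, c=M2/2=151/596, d=(M3−M2)/(6·1)=-1235/1788, b=Δ2−h2·(2M2+M3)/6=-503/894
seg 3: a=2, c=M3/2=-271/149, d=(M4−M3)/(6·2)=4945/7152, b=Δ3−h3·(2M3+M4)/6=-3805/1788
seg 4: a=-4, c=M4/2=2777/1192, d=(M5−M4)/(6·2)=-2777/7152, b=Δ4−h4·(2M4+M5)/6=-989/894
t_q=21/4 → seg 2, τ=1/4; S=3+-503/894·τ+151/596·τ²+-1235/1788·τ³=109259/38144

  seg 0: a=0 b=1729/894 c=0 d=-179/2682
  seg 1: a=4 b=59/447 c=-179/298 d=509/3576
  seg 2: a=3 b=-503/894 c=151/596 d=-1235/1788
  seg 3: a=2 b=-3805/1788 c=-271/149 d=4945/7152
  seg 4: a=-4 b=-989/894 c=2777/1192 d=-2777/7152
S(21/4) = 109259/38144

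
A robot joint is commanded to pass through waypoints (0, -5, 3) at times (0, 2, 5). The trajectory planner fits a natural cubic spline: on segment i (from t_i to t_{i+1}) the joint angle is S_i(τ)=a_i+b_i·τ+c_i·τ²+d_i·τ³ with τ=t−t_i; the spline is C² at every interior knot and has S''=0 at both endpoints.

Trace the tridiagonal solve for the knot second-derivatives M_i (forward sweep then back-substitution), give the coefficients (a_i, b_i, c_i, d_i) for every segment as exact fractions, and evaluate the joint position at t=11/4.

  seg 0: a=0 b=-53/15 c=0 d=31/120
  seg 1: a=-5 b=-13/30 c=31/20 d=-31/180
S(11/4) = -5793/1280

Δ: Δ0=-5/2, Δ1=8/3
row 1: diag=10, rhs=31; c'=3/10, d'=31/10
back: M1=31/10
M: M0=0, M1=31/10, M2=0
seg 0: a=0, c=M0/2=0, d=(M1−M0)/(6·2)=31/120, b=Δ0−h0·(2M0+M1)/6=-53/15
seg 1: a=-5, c=M1/2=31/20, d=(M2−M1)/(6·3)=-31/180, b=Δ1−h1·(2M1+M2)/6=-13/30
t_q=11/4 → seg 1, τ=3/4; S=-5+-13/30·τ+31/20·τ²+-31/180·τ³=-5793/1280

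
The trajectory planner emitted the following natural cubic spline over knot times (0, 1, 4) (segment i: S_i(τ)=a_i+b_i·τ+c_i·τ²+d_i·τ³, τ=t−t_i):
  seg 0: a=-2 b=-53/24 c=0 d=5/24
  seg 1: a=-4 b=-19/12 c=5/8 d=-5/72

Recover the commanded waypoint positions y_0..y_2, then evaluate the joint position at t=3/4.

y_0=-2 y_1=-4 y_2=-5
S(3/4) = -1827/512

y_0 = S_0(0) = a_0 = -2
y_1 = S_1(0) = a_1 = -4
y_2 = S_1(3) = -5
t_q=3/4 is in segment 0 (τ=3/4); S_0(τ)=-1827/512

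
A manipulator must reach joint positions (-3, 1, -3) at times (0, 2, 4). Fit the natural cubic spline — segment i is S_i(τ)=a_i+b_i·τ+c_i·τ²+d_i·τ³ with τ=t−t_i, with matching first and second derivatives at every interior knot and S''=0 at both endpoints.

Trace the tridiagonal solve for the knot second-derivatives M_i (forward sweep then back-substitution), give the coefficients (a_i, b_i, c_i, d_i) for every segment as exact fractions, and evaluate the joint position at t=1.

  seg 0: a=-3 b=3 c=0 d=-1/4
  seg 1: a=1 b=0 c=-3/2 d=1/4
S(1) = -1/4

Δ: Δ0=2, Δ1=-2
row 1: diag=8, rhs=-24; c'=1/4, d'=-3
back: M1=-3
M: M0=0, M1=-3, M2=0
seg 0: a=-3, c=M0/2=0, d=(M1−M0)/(6·2)=-1/4, b=Δ0−h0·(2M0+M1)/6=3
seg 1: a=1, c=M1/2=-3/2, d=(M2−M1)/(6·2)=1/4, b=Δ1−h1·(2M1+M2)/6=0
t_q=1 → seg 0, τ=1; S=-3+3·τ+0·τ²+-1/4·τ³=-1/4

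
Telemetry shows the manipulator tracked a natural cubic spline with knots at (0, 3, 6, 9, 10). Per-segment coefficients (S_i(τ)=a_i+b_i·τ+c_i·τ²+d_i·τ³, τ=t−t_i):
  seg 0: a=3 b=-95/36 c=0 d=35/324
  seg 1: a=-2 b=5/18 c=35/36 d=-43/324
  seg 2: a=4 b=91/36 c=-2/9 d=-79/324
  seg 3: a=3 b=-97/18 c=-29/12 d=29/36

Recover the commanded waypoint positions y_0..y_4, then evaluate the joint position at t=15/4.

y_0 = S_0(0) = a_0 = 3
y_1 = S_1(0) = a_1 = -2
y_2 = S_2(0) = a_2 = 4
y_3 = S_3(0) = a_3 = 3
y_4 = S_3(1) = -4
t_q=15/4 is in segment 1 (τ=3/4); S_1(τ)=-333/256

y_0=3 y_1=-2 y_2=4 y_3=3 y_4=-4
S(15/4) = -333/256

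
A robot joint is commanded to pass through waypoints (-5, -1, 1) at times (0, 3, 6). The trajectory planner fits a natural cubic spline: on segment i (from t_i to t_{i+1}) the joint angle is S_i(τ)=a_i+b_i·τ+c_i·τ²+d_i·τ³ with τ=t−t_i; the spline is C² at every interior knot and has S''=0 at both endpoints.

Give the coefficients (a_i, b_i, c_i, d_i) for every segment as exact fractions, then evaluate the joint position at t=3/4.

Δ: Δ0=4/3, Δ1=2/3
row 1: diag=12, rhs=-4; c'=1/4, d'=-1/3
back: M1=-1/3
M: M0=0, M1=-1/3, M2=0
seg 0: a=-5, c=M0/2=0, d=(M1−M0)/(6·3)=-1/54, b=Δ0−h0·(2M0+M1)/6=3/2
seg 1: a=-1, c=M1/2=-1/6, d=(M2−M1)/(6·3)=1/54, b=Δ1−h1·(2M1+M2)/6=1
t_q=3/4 → seg 0, τ=3/4; S=-5+3/2·τ+0·τ²+-1/54·τ³=-497/128

  seg 0: a=-5 b=3/2 c=0 d=-1/54
  seg 1: a=-1 b=1 c=-1/6 d=1/54
S(3/4) = -497/128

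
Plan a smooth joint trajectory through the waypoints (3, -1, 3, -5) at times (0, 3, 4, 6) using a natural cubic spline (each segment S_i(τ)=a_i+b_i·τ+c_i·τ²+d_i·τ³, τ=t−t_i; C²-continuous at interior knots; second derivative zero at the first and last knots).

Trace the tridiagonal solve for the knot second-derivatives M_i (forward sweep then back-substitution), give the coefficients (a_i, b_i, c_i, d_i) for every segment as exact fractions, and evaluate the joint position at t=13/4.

Δ: Δ0=-4/3, Δ1=4, Δ2=-4
row 1: diag=8, rhs=32; c'=1/8, d'=4
row 2: denom=6−1·1/8=47/8; d'=(-48−1·4)/(47/8)=-416/47
back: M2=-416/47
back: M1=4−1/8·-416/47=240/47
M: M0=0, M1=240/47, M2=-416/47, M3=0
seg 0: a=3, c=M0/2=0, d=(M1−M0)/(6·3)=40/141, b=Δ0−h0·(2M0+M1)/6=-548/141
seg 1: a=-1, c=M1/2=120/47, d=(M2−M1)/(6·1)=-328/141, b=Δ1−h1·(2M1+M2)/6=532/141
seg 2: a=3, c=M2/2=-208/47, d=(M3−M2)/(6·2)=104/141, b=Δ2−h2·(2M2+M3)/6=268/141
t_q=13/4 → seg 1, τ=1/4; S=-1+532/141·τ+120/47·τ²+-328/141·τ³=25/376

  seg 0: a=3 b=-548/141 c=0 d=40/141
  seg 1: a=-1 b=532/141 c=120/47 d=-328/141
  seg 2: a=3 b=268/141 c=-208/47 d=104/141
S(13/4) = 25/376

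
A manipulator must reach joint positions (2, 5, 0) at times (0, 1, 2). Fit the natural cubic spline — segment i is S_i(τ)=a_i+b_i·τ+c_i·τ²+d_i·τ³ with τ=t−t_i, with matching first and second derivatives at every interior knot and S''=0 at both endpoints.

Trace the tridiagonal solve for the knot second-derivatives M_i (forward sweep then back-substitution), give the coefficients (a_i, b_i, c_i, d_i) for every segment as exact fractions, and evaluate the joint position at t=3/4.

Δ: Δ0=3, Δ1=-5
row 1: diag=4, rhs=-48; c'=1/4, d'=-12
back: M1=-12
M: M0=0, M1=-12, M2=0
seg 0: a=2, c=M0/2=0, d=(M1−M0)/(6·1)=-2, b=Δ0−h0·(2M0+M1)/6=5
seg 1: a=5, c=M1/2=-6, d=(M2−M1)/(6·1)=2, b=Δ1−h1·(2M1+M2)/6=-1
t_q=3/4 → seg 0, τ=3/4; S=2+5·τ+0·τ²+-2·τ³=157/32

  seg 0: a=2 b=5 c=0 d=-2
  seg 1: a=5 b=-1 c=-6 d=2
S(3/4) = 157/32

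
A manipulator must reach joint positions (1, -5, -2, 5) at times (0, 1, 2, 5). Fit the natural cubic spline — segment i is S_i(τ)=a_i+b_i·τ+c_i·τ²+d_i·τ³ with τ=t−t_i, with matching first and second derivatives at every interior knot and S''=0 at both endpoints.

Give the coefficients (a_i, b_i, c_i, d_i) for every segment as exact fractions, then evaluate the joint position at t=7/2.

  seg 0: a=1 b=-776/93 c=0 d=218/93
  seg 1: a=-5 b=-122/93 c=218/31 d=-253/93
  seg 2: a=-2 b=427/93 c=-35/31 d=35/279
S(7/2) = 687/248

Δ: Δ0=-6, Δ1=3, Δ2=7/3
row 1: diag=4, rhs=54; c'=1/4, d'=27/2
row 2: denom=8−1·1/4=31/4; d'=(-4−1·27/2)/(31/4)=-70/31
back: M2=-70/31
back: M1=27/2−1/4·-70/31=436/31
M: M0=0, M1=436/31, M2=-70/31, M3=0
seg 0: a=1, c=M0/2=0, d=(M1−M0)/(6·1)=218/93, b=Δ0−h0·(2M0+M1)/6=-776/93
seg 1: a=-5, c=M1/2=218/31, d=(M2−M1)/(6·1)=-253/93, b=Δ1−h1·(2M1+M2)/6=-122/93
seg 2: a=-2, c=M2/2=-35/31, d=(M3−M2)/(6·3)=35/279, b=Δ2−h2·(2M2+M3)/6=427/93
t_q=7/2 → seg 2, τ=3/2; S=-2+427/93·τ+-35/31·τ²+35/279·τ³=687/248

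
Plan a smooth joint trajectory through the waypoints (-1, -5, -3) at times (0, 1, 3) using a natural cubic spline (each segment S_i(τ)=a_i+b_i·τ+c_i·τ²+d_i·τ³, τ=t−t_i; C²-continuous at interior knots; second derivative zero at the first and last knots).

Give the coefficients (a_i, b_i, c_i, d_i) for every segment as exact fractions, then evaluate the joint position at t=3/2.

  seg 0: a=-1 b=-29/6 c=0 d=5/6
  seg 1: a=-5 b=-7/3 c=5/2 d=-5/12
S(3/2) = -179/32

Δ: Δ0=-4, Δ1=1
row 1: diag=6, rhs=30; c'=1/3, d'=5
back: M1=5
M: M0=0, M1=5, M2=0
seg 0: a=-1, c=M0/2=0, d=(M1−M0)/(6·1)=5/6, b=Δ0−h0·(2M0+M1)/6=-29/6
seg 1: a=-5, c=M1/2=5/2, d=(M2−M1)/(6·2)=-5/12, b=Δ1−h1·(2M1+M2)/6=-7/3
t_q=3/2 → seg 1, τ=1/2; S=-5+-7/3·τ+5/2·τ²+-5/12·τ³=-179/32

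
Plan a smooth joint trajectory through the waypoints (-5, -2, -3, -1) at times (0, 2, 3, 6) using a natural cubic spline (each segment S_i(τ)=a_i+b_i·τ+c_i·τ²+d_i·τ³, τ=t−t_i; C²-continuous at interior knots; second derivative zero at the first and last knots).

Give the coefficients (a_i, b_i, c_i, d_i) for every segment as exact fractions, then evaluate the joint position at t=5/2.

Δ: Δ0=3/2, Δ1=-1, Δ2=2/3
row 1: diag=6, rhs=-15; c'=1/6, d'=-5/2
row 2: denom=8−1·1/6=47/6; d'=(10−1·-5/2)/(47/6)=75/47
back: M2=75/47
back: M1=-5/2−1/6·75/47=-130/47
M: M0=0, M1=-130/47, M2=75/47, M3=0
seg 0: a=-5, c=M0/2=0, d=(M1−M0)/(6·2)=-65/282, b=Δ0−h0·(2M0+M1)/6=683/282
seg 1: a=-2, c=M1/2=-65/47, d=(M2−M1)/(6·1)=205/282, b=Δ1−h1·(2M1+M2)/6=-97/282
seg 2: a=-3, c=M2/2=75/94, d=(M3−M2)/(6·3)=-25/282, b=Δ2−h2·(2M2+M3)/6=-131/141
t_q=5/2 → seg 1, τ=1/2; S=-2+-97/282·τ+-65/47·τ²+205/282·τ³=-1825/752

  seg 0: a=-5 b=683/282 c=0 d=-65/282
  seg 1: a=-2 b=-97/282 c=-65/47 d=205/282
  seg 2: a=-3 b=-131/141 c=75/94 d=-25/282
S(5/2) = -1825/752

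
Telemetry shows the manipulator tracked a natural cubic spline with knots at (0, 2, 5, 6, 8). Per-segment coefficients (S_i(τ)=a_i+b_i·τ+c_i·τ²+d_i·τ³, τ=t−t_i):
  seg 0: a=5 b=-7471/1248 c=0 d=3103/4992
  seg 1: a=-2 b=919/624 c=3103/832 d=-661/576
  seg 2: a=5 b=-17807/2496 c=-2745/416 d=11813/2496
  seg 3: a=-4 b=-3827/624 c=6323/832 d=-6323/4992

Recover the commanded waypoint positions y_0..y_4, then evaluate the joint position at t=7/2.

y_0 = S_0(0) = a_0 = 5
y_1 = S_1(0) = a_1 = -2
y_2 = S_2(0) = a_2 = 5
y_3 = S_3(0) = a_3 = -4
y_4 = S_3(2) = 4
t_q=7/2 is in segment 1 (τ=3/2); S_1(τ)=31467/6656

y_0=5 y_1=-2 y_2=5 y_3=-4 y_4=4
S(7/2) = 31467/6656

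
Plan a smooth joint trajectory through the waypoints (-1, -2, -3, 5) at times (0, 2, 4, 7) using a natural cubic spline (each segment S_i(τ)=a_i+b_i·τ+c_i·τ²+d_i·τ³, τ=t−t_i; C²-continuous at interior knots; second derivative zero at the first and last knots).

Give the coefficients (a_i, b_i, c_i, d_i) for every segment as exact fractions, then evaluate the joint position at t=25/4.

  seg 0: a=-1 b=-1/3 c=0 d=-1/24
  seg 1: a=-2 b=-5/6 c=-1/4 d=5/24
  seg 2: a=-3 b=2/3 c=1 d=-1/9
S(25/4) = 147/64

Δ: Δ0=-1/2, Δ1=-1/2, Δ2=8/3
row 1: diag=8, rhs=0; c'=1/4, d'=0
row 2: denom=10−2·1/4=19/2; d'=(19−2·0)/(19/2)=2
back: M2=2
back: M1=0−1/4·2=-1/2
M: M0=0, M1=-1/2, M2=2, M3=0
seg 0: a=-1, c=M0/2=0, d=(M1−M0)/(6·2)=-1/24, b=Δ0−h0·(2M0+M1)/6=-1/3
seg 1: a=-2, c=M1/2=-1/4, d=(M2−M1)/(6·2)=5/24, b=Δ1−h1·(2M1+M2)/6=-5/6
seg 2: a=-3, c=M2/2=1, d=(M3−M2)/(6·3)=-1/9, b=Δ2−h2·(2M2+M3)/6=2/3
t_q=25/4 → seg 2, τ=9/4; S=-3+2/3·τ+1·τ²+-1/9·τ³=147/64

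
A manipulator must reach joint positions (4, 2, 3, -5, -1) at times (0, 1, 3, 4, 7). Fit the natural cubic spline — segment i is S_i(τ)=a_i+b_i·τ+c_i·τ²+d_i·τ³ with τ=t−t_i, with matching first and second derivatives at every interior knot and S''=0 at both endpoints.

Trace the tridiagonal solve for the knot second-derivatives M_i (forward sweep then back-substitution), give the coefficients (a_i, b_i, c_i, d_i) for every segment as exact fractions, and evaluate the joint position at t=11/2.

  seg 0: a=4 b=-4633/1500 c=0 d=1633/1500
  seg 1: a=2 b=133/750 c=1633/500 d=-4657/3000
  seg 2: a=3 b=-404/75 c=-756/125 d=1288/375
  seg 3: a=-5 b=-2692/375 c=532/125 d=-532/1125
S(11/2) = -1947/250

Δ: Δ0=-2, Δ1=1/2, Δ2=-8, Δ3=4/3
row 1: diag=6, rhs=15; c'=1/3, d'=5/2
row 2: denom=6−2·1/3=16/3; d'=(-51−2·5/2)/(16/3)=-21/2
row 3: denom=8−1·3/16=125/16; d'=(56−1·-21/2)/(125/16)=1064/125
back: M3=1064/125
back: M2=-21/2−3/16·1064/125=-1512/125
back: M1=5/2−1/3·-1512/125=1633/250
M: M0=0, M1=1633/250, M2=-1512/125, M3=1064/125, M4=0
seg 0: a=4, c=M0/2=0, d=(M1−M0)/(6·1)=1633/1500, b=Δ0−h0·(2M0+M1)/6=-4633/1500
seg 1: a=2, c=M1/2=1633/500, d=(M2−M1)/(6·2)=-4657/3000, b=Δ1−h1·(2M1+M2)/6=133/750
seg 2: a=3, c=M2/2=-756/125, d=(M3−M2)/(6·1)=1288/375, b=Δ2−h2·(2M2+M3)/6=-404/75
seg 3: a=-5, c=M3/2=532/125, d=(M4−M3)/(6·3)=-532/1125, b=Δ3−h3·(2M3+M4)/6=-2692/375
t_q=11/2 → seg 3, τ=3/2; S=-5+-2692/375·τ+532/125·τ²+-532/1125·τ³=-1947/250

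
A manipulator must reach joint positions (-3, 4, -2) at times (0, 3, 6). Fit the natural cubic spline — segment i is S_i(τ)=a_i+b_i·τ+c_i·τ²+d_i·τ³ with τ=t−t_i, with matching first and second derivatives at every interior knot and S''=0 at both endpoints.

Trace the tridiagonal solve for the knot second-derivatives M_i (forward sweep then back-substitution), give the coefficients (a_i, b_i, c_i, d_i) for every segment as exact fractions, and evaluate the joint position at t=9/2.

Δ: Δ0=7/3, Δ1=-2
row 1: diag=12, rhs=-26; c'=1/4, d'=-13/6
back: M1=-13/6
M: M0=0, M1=-13/6, M2=0
seg 0: a=-3, c=M0/2=0, d=(M1−M0)/(6·3)=-13/108, b=Δ0−h0·(2M0+M1)/6=41/12
seg 1: a=4, c=M1/2=-13/12, d=(M2−M1)/(6·3)=13/108, b=Δ1−h1·(2M1+M2)/6=1/6
t_q=9/2 → seg 1, τ=3/2; S=4+1/6·τ+-13/12·τ²+13/108·τ³=71/32

  seg 0: a=-3 b=41/12 c=0 d=-13/108
  seg 1: a=4 b=1/6 c=-13/12 d=13/108
S(9/2) = 71/32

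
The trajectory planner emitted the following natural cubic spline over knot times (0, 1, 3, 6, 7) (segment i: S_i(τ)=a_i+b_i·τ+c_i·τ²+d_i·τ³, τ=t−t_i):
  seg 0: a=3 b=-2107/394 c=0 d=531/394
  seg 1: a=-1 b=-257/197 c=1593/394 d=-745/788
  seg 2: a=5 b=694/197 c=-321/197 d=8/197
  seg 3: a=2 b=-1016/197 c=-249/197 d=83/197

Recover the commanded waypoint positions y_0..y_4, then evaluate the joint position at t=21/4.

y_0=3 y_1=-1 y_2=5 y_3=2 y_4=-4
S(21/4) = 16201/3152

y_0 = S_0(0) = a_0 = 3
y_1 = S_1(0) = a_1 = -1
y_2 = S_2(0) = a_2 = 5
y_3 = S_3(0) = a_3 = 2
y_4 = S_3(1) = -4
t_q=21/4 is in segment 2 (τ=9/4); S_2(τ)=16201/3152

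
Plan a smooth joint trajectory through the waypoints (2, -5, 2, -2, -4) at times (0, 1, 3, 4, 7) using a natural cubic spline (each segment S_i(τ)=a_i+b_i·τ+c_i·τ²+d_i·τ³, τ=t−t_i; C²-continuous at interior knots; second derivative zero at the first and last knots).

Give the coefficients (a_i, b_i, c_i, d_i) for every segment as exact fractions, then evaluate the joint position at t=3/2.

  seg 0: a=2 b=-14221/1500 c=0 d=3721/1500
  seg 1: a=-5 b=-1529/750 c=3721/500 d=-7009/3000
  seg 2: a=2 b=-23/75 c=-822/125 d=1081/375
  seg 3: a=-2 b=-1804/375 c=259/125 d=-259/1125
S(3/2) = -35607/8000

Δ: Δ0=-7, Δ1=7/2, Δ2=-4, Δ3=-2/3
row 1: diag=6, rhs=63; c'=1/3, d'=21/2
row 2: denom=6−2·1/3=16/3; d'=(-45−2·21/2)/(16/3)=-99/8
row 3: denom=8−1·3/16=125/16; d'=(20−1·-99/8)/(125/16)=518/125
back: M3=518/125
back: M2=-99/8−3/16·518/125=-1644/125
back: M1=21/2−1/3·-1644/125=3721/250
M: M0=0, M1=3721/250, M2=-1644/125, M3=518/125, M4=0
seg 0: a=2, c=M0/2=0, d=(M1−M0)/(6·1)=3721/1500, b=Δ0−h0·(2M0+M1)/6=-14221/1500
seg 1: a=-5, c=M1/2=3721/500, d=(M2−M1)/(6·2)=-7009/3000, b=Δ1−h1·(2M1+M2)/6=-1529/750
seg 2: a=2, c=M2/2=-822/125, d=(M3−M2)/(6·1)=1081/375, b=Δ2−h2·(2M2+M3)/6=-23/75
seg 3: a=-2, c=M3/2=259/125, d=(M4−M3)/(6·3)=-259/1125, b=Δ3−h3·(2M3+M4)/6=-1804/375
t_q=3/2 → seg 1, τ=1/2; S=-5+-1529/750·τ+3721/500·τ²+-7009/3000·τ³=-35607/8000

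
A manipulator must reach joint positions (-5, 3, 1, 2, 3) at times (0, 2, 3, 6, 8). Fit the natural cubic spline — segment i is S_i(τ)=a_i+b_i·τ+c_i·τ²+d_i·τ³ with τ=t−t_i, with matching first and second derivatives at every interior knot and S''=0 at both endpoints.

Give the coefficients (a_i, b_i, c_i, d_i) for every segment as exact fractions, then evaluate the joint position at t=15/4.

  seg 0: a=-5 b=7685/1248 c=0 d=-2693/4992
  seg 1: a=3 b=-197/624 c=-2693/832 d=3875/2496
  seg 2: a=1 b=-5321/2496 c=591/416 d=-115/576
  seg 3: a=2 b=625/624 c=-313/832 d=313/4992
S(15/4) = 6179/53248

Δ: Δ0=4, Δ1=-2, Δ2=1/3, Δ3=1/2
row 1: diag=6, rhs=-36; c'=1/6, d'=-6
row 2: denom=8−1·1/6=47/6; d'=(14−1·-6)/(47/6)=120/47
row 3: denom=10−3·18/47=416/47; d'=(1−3·120/47)/(416/47)=-313/416
back: M3=-313/416
back: M2=120/47−18/47·-313/416=591/208
back: M1=-6−1/6·591/208=-2693/416
M: M0=0, M1=-2693/416, M2=591/208, M3=-313/416, M4=0
seg 0: a=-5, c=M0/2=0, d=(M1−M0)/(6·2)=-2693/4992, b=Δ0−h0·(2M0+M1)/6=7685/1248
seg 1: a=3, c=M1/2=-2693/832, d=(M2−M1)/(6·1)=3875/2496, b=Δ1−h1·(2M1+M2)/6=-197/624
seg 2: a=1, c=M2/2=591/416, d=(M3−M2)/(6·3)=-115/576, b=Δ2−h2·(2M2+M3)/6=-5321/2496
seg 3: a=2, c=M3/2=-313/832, d=(M4−M3)/(6·2)=313/4992, b=Δ3−h3·(2M3+M4)/6=625/624
t_q=15/4 → seg 2, τ=3/4; S=1+-5321/2496·τ+591/416·τ²+-115/576·τ³=6179/53248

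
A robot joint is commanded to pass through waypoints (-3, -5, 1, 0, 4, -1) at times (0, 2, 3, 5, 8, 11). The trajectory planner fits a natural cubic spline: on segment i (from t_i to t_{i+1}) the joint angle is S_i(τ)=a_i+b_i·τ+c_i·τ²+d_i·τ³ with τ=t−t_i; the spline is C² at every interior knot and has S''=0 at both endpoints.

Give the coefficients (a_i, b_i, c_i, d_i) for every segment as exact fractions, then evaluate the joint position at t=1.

Δ: Δ0=-1, Δ1=6, Δ2=-1/2, Δ3=4/3, Δ4=-5/3
row 1: diag=6, rhs=42; c'=1/6, d'=7
row 2: denom=6−1·1/6=35/6; d'=(-39−1·7)/(35/6)=-276/35
row 3: denom=10−2·12/35=326/35; d'=(11−2·-276/35)/(326/35)=937/326
row 4: denom=12−3·105/326=3597/326; d'=(-18−3·937/326)/(3597/326)=-263/109
back: M4=-263/109
back: M3=937/326−105/326·-263/109=398/109
back: M2=-276/35−12/35·398/109=-996/109
back: M1=7−1/6·-996/109=929/109
M: M0=0, M1=929/109, M2=-996/109, M3=398/109, M4=-263/109, M5=0
seg 0: a=-3, c=M0/2=0, d=(M1−M0)/(6·2)=929/1308, b=Δ0−h0·(2M0+M1)/6=-1256/327
seg 1: a=-5, c=M1/2=929/218, d=(M2−M1)/(6·1)=-1925/654, b=Δ1−h1·(2M1+M2)/6=1531/327
seg 2: a=1, c=M2/2=-498/109, d=(M3−M2)/(6·2)=697/654, b=Δ2−h2·(2M2+M3)/6=2861/654
seg 3: a=0, c=M3/2=199/109, d=(M4−M3)/(6·3)=-661/1962, b=Δ3−h3·(2M3+M4)/6=-727/654
seg 4: a=4, c=M4/2=-263/218, d=(M5−M4)/(6·3)=263/1962, b=Δ4−h4·(2M4+M5)/6=244/327
t_q=1 → seg 0, τ=1; S=-3+-1256/327·τ+0·τ²+929/1308·τ³=-2673/436

  seg 0: a=-3 b=-1256/327 c=0 d=929/1308
  seg 1: a=-5 b=1531/327 c=929/218 d=-1925/654
  seg 2: a=1 b=2861/654 c=-498/109 d=697/654
  seg 3: a=0 b=-727/654 c=199/109 d=-661/1962
  seg 4: a=4 b=244/327 c=-263/218 d=263/1962
S(1) = -2673/436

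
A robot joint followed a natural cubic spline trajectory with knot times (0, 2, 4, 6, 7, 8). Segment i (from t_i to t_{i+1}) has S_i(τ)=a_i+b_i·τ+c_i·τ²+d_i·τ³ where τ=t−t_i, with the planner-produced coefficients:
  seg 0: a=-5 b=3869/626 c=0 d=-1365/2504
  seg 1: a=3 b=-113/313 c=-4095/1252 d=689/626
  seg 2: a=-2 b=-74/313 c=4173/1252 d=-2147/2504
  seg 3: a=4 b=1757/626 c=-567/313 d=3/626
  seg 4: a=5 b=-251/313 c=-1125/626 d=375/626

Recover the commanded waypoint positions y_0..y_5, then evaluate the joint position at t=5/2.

y_0=-5 y_1=3 y_2=-2 y_3=4 y_4=5 y_5=3
S(5/2) = 5357/2504

y_0 = S_0(0) = a_0 = -5
y_1 = S_1(0) = a_1 = 3
y_2 = S_2(0) = a_2 = -2
y_3 = S_3(0) = a_3 = 4
y_4 = S_4(0) = a_4 = 5
y_5 = S_4(1) = 3
t_q=5/2 is in segment 1 (τ=1/2); S_1(τ)=5357/2504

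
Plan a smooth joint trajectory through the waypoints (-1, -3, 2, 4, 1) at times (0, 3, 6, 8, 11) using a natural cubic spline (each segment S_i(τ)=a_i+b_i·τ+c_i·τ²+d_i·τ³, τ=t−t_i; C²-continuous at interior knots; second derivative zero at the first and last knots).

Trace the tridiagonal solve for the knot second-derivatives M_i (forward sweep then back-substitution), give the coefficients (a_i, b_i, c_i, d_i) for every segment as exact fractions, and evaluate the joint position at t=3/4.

  seg 0: a=-1 b=-78/59 c=0 d=116/1593
  seg 1: a=-3 b=38/59 c=116/177 d=-167/1593
  seg 2: a=2 b=103/59 c=-17/59 d=-5/118
  seg 3: a=4 b=5/59 c=-32/59 d=32/531
S(3/4) = -1851/944

Δ: Δ0=-2/3, Δ1=5/3, Δ2=1, Δ3=-1
row 1: diag=12, rhs=14; c'=1/4, d'=7/6
row 2: denom=10−3·1/4=37/4; d'=(-4−3·7/6)/(37/4)=-30/37
row 3: denom=10−2·8/37=354/37; d'=(-12−2·-30/37)/(354/37)=-64/59
back: M3=-64/59
back: M2=-30/37−8/37·-64/59=-34/59
back: M1=7/6−1/4·-34/59=232/177
M: M0=0, M1=232/177, M2=-34/59, M3=-64/59, M4=0
seg 0: a=-1, c=M0/2=0, d=(M1−M0)/(6·3)=116/1593, b=Δ0−h0·(2M0+M1)/6=-78/59
seg 1: a=-3, c=M1/2=116/177, d=(M2−M1)/(6·3)=-167/1593, b=Δ1−h1·(2M1+M2)/6=38/59
seg 2: a=2, c=M2/2=-17/59, d=(M3−M2)/(6·2)=-5/118, b=Δ2−h2·(2M2+M3)/6=103/59
seg 3: a=4, c=M3/2=-32/59, d=(M4−M3)/(6·3)=32/531, b=Δ3−h3·(2M3+M4)/6=5/59
t_q=3/4 → seg 0, τ=3/4; S=-1+-78/59·τ+0·τ²+116/1593·τ³=-1851/944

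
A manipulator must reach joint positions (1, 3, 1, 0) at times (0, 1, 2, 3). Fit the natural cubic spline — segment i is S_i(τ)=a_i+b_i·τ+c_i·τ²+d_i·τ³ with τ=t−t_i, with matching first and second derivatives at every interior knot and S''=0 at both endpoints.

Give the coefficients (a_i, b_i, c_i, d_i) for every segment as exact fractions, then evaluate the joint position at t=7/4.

  seg 0: a=1 b=47/15 c=0 d=-17/15
  seg 1: a=3 b=-4/15 c=-17/5 d=5/3
  seg 2: a=1 b=-31/15 c=8/5 d=-8/15
S(7/4) = 509/320

Δ: Δ0=2, Δ1=-2, Δ2=-1
row 1: diag=4, rhs=-24; c'=1/4, d'=-6
row 2: denom=4−1·1/4=15/4; d'=(6−1·-6)/(15/4)=16/5
back: M2=16/5
back: M1=-6−1/4·16/5=-34/5
M: M0=0, M1=-34/5, M2=16/5, M3=0
seg 0: a=1, c=M0/2=0, d=(M1−M0)/(6·1)=-17/15, b=Δ0−h0·(2M0+M1)/6=47/15
seg 1: a=3, c=M1/2=-17/5, d=(M2−M1)/(6·1)=5/3, b=Δ1−h1·(2M1+M2)/6=-4/15
seg 2: a=1, c=M2/2=8/5, d=(M3−M2)/(6·1)=-8/15, b=Δ2−h2·(2M2+M3)/6=-31/15
t_q=7/4 → seg 1, τ=3/4; S=3+-4/15·τ+-17/5·τ²+5/3·τ³=509/320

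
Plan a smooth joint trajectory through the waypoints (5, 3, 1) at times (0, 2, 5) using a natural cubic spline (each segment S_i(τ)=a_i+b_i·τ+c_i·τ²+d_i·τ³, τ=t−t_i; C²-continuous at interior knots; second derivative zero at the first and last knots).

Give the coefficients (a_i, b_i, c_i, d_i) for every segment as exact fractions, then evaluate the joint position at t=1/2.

  seg 0: a=5 b=-16/15 c=0 d=1/60
  seg 1: a=3 b=-13/15 c=1/10 d=-1/90
S(1/2) = 143/32

Δ: Δ0=-1, Δ1=-2/3
row 1: diag=10, rhs=2; c'=3/10, d'=1/5
back: M1=1/5
M: M0=0, M1=1/5, M2=0
seg 0: a=5, c=M0/2=0, d=(M1−M0)/(6·2)=1/60, b=Δ0−h0·(2M0+M1)/6=-16/15
seg 1: a=3, c=M1/2=1/10, d=(M2−M1)/(6·3)=-1/90, b=Δ1−h1·(2M1+M2)/6=-13/15
t_q=1/2 → seg 0, τ=1/2; S=5+-16/15·τ+0·τ²+1/60·τ³=143/32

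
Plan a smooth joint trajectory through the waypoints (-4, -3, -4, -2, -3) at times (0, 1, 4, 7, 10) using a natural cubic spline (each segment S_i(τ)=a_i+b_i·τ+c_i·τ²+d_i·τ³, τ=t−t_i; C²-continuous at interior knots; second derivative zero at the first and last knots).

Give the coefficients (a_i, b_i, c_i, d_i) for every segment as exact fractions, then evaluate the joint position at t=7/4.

Δ: Δ0=1, Δ1=-1/3, Δ2=2/3, Δ3=-1/3
row 1: diag=8, rhs=-8; c'=3/8, d'=-1
row 2: denom=12−3·3/8=87/8; d'=(6−3·-1)/(87/8)=24/29
row 3: denom=12−3·8/29=324/29; d'=(-6−3·24/29)/(324/29)=-41/54
back: M3=-41/54
back: M2=24/29−8/29·-41/54=28/27
back: M1=-1−3/8·28/27=-25/18
M: M0=0, M1=-25/18, M2=28/27, M3=-41/54, M4=0
seg 0: a=-4, c=M0/2=0, d=(M1−M0)/(6·1)=-25/108, b=Δ0−h0·(2M0+M1)/6=133/108
seg 1: a=-3, c=M1/2=-25/36, d=(M2−M1)/(6·3)=131/972, b=Δ1−h1·(2M1+M2)/6=29/54
seg 2: a=-4, c=M2/2=14/27, d=(M3−M2)/(6·3)=-97/972, b=Δ2−h2·(2M2+M3)/6=1/108
seg 3: a=-2, c=M3/2=-41/108, d=(M4−M3)/(6·3)=41/972, b=Δ3−h3·(2M3+M4)/6=23/54
t_q=7/4 → seg 1, τ=3/4; S=-3+29/54·τ+-25/36·τ²+131/972·τ³=-2251/768

  seg 0: a=-4 b=133/108 c=0 d=-25/108
  seg 1: a=-3 b=29/54 c=-25/36 d=131/972
  seg 2: a=-4 b=1/108 c=14/27 d=-97/972
  seg 3: a=-2 b=23/54 c=-41/108 d=41/972
S(7/4) = -2251/768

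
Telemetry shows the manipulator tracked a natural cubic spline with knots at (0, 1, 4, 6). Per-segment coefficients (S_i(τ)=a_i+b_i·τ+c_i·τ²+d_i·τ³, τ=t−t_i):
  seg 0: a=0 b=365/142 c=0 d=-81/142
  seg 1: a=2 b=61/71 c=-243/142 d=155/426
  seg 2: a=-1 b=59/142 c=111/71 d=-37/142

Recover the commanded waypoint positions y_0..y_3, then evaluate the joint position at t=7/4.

y_0=0 y_1=2 y_2=-1 y_3=4
S(7/4) = 16679/9088

y_0 = S_0(0) = a_0 = 0
y_1 = S_1(0) = a_1 = 2
y_2 = S_2(0) = a_2 = -1
y_3 = S_2(2) = 4
t_q=7/4 is in segment 1 (τ=3/4); S_1(τ)=16679/9088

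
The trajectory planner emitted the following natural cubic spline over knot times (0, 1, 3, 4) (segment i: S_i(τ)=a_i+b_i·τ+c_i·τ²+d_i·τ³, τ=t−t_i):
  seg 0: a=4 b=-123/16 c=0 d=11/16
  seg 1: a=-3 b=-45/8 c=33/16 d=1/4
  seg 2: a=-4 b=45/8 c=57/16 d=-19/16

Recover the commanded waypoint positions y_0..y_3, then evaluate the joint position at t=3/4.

y_0 = S_0(0) = a_0 = 4
y_1 = S_1(0) = a_1 = -3
y_2 = S_2(0) = a_2 = -4
y_3 = S_2(1) = 4
t_q=3/4 is in segment 0 (τ=3/4); S_0(τ)=-1511/1024

y_0=4 y_1=-3 y_2=-4 y_3=4
S(3/4) = -1511/1024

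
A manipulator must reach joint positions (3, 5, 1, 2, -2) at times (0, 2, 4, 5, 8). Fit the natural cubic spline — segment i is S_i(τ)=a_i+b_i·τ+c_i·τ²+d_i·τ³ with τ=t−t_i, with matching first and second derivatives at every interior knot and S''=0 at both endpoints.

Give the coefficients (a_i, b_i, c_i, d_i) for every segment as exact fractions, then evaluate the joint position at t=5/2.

Δ: Δ0=1, Δ1=-2, Δ2=1, Δ3=-4/3
row 1: diag=8, rhs=-18; c'=1/4, d'=-9/4
row 2: denom=6−2·1/4=11/2; d'=(18−2·-9/4)/(11/2)=45/11
row 3: denom=8−1·2/11=86/11; d'=(-14−1·45/11)/(86/11)=-199/86
back: M3=-199/86
back: M2=45/11−2/11·-199/86=194/43
back: M1=-9/4−1/4·194/43=-581/172
M: M0=0, M1=-581/172, M2=194/43, M3=-199/86, M4=0
seg 0: a=3, c=M0/2=0, d=(M1−M0)/(6·2)=-581/2064, b=Δ0−h0·(2M0+M1)/6=1097/516
seg 1: a=5, c=M1/2=-581/344, d=(M2−M1)/(6·2)=1357/2064, b=Δ1−h1·(2M1+M2)/6=-323/258
seg 2: a=1, c=M2/2=97/43, d=(M3−M2)/(6·1)=-587/516, b=Δ2−h2·(2M2+M3)/6=-61/516
seg 3: a=2, c=M3/2=-199/172, d=(M4−M3)/(6·3)=199/1548, b=Δ3−h3·(2M3+M4)/6=253/258
t_q=5/2 → seg 1, τ=1/2; S=5+-323/258·τ+-581/344·τ²+1357/2064·τ³=22203/5504

  seg 0: a=3 b=1097/516 c=0 d=-581/2064
  seg 1: a=5 b=-323/258 c=-581/344 d=1357/2064
  seg 2: a=1 b=-61/516 c=97/43 d=-587/516
  seg 3: a=2 b=253/258 c=-199/172 d=199/1548
S(5/2) = 22203/5504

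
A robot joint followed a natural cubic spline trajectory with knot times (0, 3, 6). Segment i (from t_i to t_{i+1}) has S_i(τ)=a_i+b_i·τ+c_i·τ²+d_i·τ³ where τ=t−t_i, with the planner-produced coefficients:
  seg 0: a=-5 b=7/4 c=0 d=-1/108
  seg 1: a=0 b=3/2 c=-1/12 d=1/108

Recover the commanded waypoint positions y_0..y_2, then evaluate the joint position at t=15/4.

y_0 = S_0(0) = a_0 = -5
y_1 = S_1(0) = a_1 = 0
y_2 = S_1(3) = 4
t_q=15/4 is in segment 1 (τ=3/4); S_1(τ)=277/256

y_0=-5 y_1=0 y_2=4
S(15/4) = 277/256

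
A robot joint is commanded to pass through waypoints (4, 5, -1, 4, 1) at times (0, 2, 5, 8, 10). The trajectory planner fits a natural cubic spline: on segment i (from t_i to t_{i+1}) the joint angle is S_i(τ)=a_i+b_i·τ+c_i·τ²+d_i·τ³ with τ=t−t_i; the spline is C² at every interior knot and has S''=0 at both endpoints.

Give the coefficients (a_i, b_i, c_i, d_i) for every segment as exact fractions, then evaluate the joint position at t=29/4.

Δ: Δ0=1/2, Δ1=-2, Δ2=5/3, Δ3=-3/2
row 1: diag=10, rhs=-15; c'=3/10, d'=-3/2
row 2: denom=12−3·3/10=111/10; d'=(22−3·-3/2)/(111/10)=265/111
row 3: denom=10−3·10/37=340/37; d'=(-19−3·265/111)/(340/37)=-242/85
back: M3=-242/85
back: M2=265/111−10/37·-242/85=161/51
back: M1=-3/2−3/10·161/51=-208/85
M: M0=0, M1=-208/85, M2=161/51, M3=-242/85, M4=0
seg 0: a=4, c=M0/2=0, d=(M1−M0)/(6·2)=-52/255, b=Δ0−h0·(2M0+M1)/6=671/510
seg 1: a=5, c=M1/2=-104/85, d=(M2−M1)/(6·3)=1429/4590, b=Δ1−h1·(2M1+M2)/6=-577/510
seg 2: a=-1, c=M2/2=161/102, d=(M3−M2)/(6·3)=-1531/4590, b=Δ2−h2·(2M2+M3)/6=-1/15
seg 3: a=4, c=M3/2=-121/85, d=(M4−M3)/(6·2)=121/510, b=Δ3−h3·(2M3+M4)/6=203/510
t_q=29/4 → seg 2, τ=9/4; S=-1+-1/15·τ+161/102·τ²+-1531/4590·τ³=33091/10880

  seg 0: a=4 b=671/510 c=0 d=-52/255
  seg 1: a=5 b=-577/510 c=-104/85 d=1429/4590
  seg 2: a=-1 b=-1/15 c=161/102 d=-1531/4590
  seg 3: a=4 b=203/510 c=-121/85 d=121/510
S(29/4) = 33091/10880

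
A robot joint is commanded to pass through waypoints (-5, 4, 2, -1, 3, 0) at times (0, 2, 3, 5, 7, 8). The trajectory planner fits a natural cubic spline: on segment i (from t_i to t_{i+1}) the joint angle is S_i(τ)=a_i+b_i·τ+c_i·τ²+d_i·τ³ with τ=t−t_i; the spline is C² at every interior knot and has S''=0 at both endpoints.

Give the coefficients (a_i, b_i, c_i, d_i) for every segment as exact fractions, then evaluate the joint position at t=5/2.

Δ: Δ0=9/2, Δ1=-2, Δ2=-3/2, Δ3=2, Δ4=-3
row 1: diag=6, rhs=-39; c'=1/6, d'=-13/2
row 2: denom=6−1·1/6=35/6; d'=(3−1·-13/2)/(35/6)=57/35
row 3: denom=8−2·12/35=256/35; d'=(21−2·57/35)/(256/35)=621/256
row 4: denom=6−2·35/128=349/64; d'=(-30−2·621/256)/(349/64)=-4461/698
back: M4=-4461/698
back: M3=621/256−35/128·-4461/698=2913/698
back: M2=57/35−12/35·2913/698=69/349
back: M1=-13/2−1/6·69/349=-2280/349
M: M0=0, M1=-2280/349, M2=69/349, M3=2913/698, M4=-4461/698, M5=0
seg 0: a=-5, c=M0/2=0, d=(M1−M0)/(6·2)=-190/349, b=Δ0−h0·(2M0+M1)/6=4661/698
seg 1: a=4, c=M1/2=-1140/349, d=(M2−M1)/(6·1)=783/698, b=Δ1−h1·(2M1+M2)/6=101/698
seg 2: a=2, c=M2/2=69/698, d=(M3−M2)/(6·2)=925/2792, b=Δ2−h2·(2M2+M3)/6=-1055/349
seg 3: a=-1, c=M3/2=2913/1396, d=(M4−M3)/(6·2)=-1229/1396, b=Δ3−h3·(2M3+M4)/6=941/698
seg 4: a=3, c=M4/2=-4461/1396, d=(M5−M4)/(6·1)=1487/1396, b=Δ4−h4·(2M4+M5)/6=-607/698
t_q=5/2 → seg 1, τ=1/2; S=4+101/698·τ+-1140/349·τ²+783/698·τ³=18963/5584

  seg 0: a=-5 b=4661/698 c=0 d=-190/349
  seg 1: a=4 b=101/698 c=-1140/349 d=783/698
  seg 2: a=2 b=-1055/349 c=69/698 d=925/2792
  seg 3: a=-1 b=941/698 c=2913/1396 d=-1229/1396
  seg 4: a=3 b=-607/698 c=-4461/1396 d=1487/1396
S(5/2) = 18963/5584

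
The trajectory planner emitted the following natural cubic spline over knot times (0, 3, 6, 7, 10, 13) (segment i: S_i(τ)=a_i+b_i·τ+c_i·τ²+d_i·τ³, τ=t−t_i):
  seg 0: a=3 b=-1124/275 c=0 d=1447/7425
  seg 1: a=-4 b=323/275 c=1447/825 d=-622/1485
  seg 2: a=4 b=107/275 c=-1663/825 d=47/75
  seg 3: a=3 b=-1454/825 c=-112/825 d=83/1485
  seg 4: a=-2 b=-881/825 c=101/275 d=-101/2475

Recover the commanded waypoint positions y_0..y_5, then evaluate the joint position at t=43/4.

y_0 = S_0(0) = a_0 = 3
y_1 = S_1(0) = a_1 = -4
y_2 = S_2(0) = a_2 = 4
y_3 = S_3(0) = a_3 = 3
y_4 = S_4(0) = a_4 = -2
y_5 = S_4(3) = -3
t_q=43/4 is in segment 4 (τ=3/4); S_4(τ)=-45963/17600

y_0=3 y_1=-4 y_2=4 y_3=3 y_4=-2 y_5=-3
S(43/4) = -45963/17600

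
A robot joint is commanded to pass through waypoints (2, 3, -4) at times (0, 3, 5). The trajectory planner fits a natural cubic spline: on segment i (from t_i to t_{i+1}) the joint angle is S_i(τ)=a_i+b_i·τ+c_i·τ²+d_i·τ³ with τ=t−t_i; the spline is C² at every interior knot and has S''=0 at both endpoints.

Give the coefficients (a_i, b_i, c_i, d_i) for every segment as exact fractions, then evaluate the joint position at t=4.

Δ: Δ0=1/3, Δ1=-7/2
row 1: diag=10, rhs=-23; c'=1/5, d'=-23/10
back: M1=-23/10
M: M0=0, M1=-23/10, M2=0
seg 0: a=2, c=M0/2=0, d=(M1−M0)/(6·3)=-23/180, b=Δ0−h0·(2M0+M1)/6=89/60
seg 1: a=3, c=M1/2=-23/20, d=(M2−M1)/(6·2)=23/120, b=Δ1−h1·(2M1+M2)/6=-59/30
t_q=4 → seg 1, τ=1; S=3+-59/30·τ+-23/20·τ²+23/120·τ³=3/40

  seg 0: a=2 b=89/60 c=0 d=-23/180
  seg 1: a=3 b=-59/30 c=-23/20 d=23/120
S(4) = 3/40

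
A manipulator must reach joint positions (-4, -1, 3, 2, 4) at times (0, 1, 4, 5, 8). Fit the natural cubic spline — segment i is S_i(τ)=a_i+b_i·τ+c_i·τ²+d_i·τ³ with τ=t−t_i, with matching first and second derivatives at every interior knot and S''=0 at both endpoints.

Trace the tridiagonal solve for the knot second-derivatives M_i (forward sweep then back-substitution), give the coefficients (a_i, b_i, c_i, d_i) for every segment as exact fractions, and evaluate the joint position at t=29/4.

  seg 0: a=-4 b=335/108 c=0 d=-11/108
  seg 1: a=-1 b=151/54 c=-11/36 d=-59/972
  seg 2: a=3 b=-73/108 c=-23/27 d=19/36
  seg 3: a=2 b=-43/54 c=79/108 d=-79/972
S(29/4) = 2293/768

Δ: Δ0=3, Δ1=4/3, Δ2=-1, Δ3=2/3
row 1: diag=8, rhs=-10; c'=3/8, d'=-5/4
row 2: denom=8−3·3/8=55/8; d'=(-14−3·-5/4)/(55/8)=-82/55
row 3: denom=8−1·8/55=432/55; d'=(10−1·-82/55)/(432/55)=79/54
back: M3=79/54
back: M2=-82/55−8/55·79/54=-46/27
back: M1=-5/4−3/8·-46/27=-11/18
M: M0=0, M1=-11/18, M2=-46/27, M3=79/54, M4=0
seg 0: a=-4, c=M0/2=0, d=(M1−M0)/(6·1)=-11/108, b=Δ0−h0·(2M0+M1)/6=335/108
seg 1: a=-1, c=M1/2=-11/36, d=(M2−M1)/(6·3)=-59/972, b=Δ1−h1·(2M1+M2)/6=151/54
seg 2: a=3, c=M2/2=-23/27, d=(M3−M2)/(6·1)=19/36, b=Δ2−h2·(2M2+M3)/6=-73/108
seg 3: a=2, c=M3/2=79/108, d=(M4−M3)/(6·3)=-79/972, b=Δ3−h3·(2M3+M4)/6=-43/54
t_q=29/4 → seg 3, τ=9/4; S=2+-43/54·τ+79/108·τ²+-79/972·τ³=2293/768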